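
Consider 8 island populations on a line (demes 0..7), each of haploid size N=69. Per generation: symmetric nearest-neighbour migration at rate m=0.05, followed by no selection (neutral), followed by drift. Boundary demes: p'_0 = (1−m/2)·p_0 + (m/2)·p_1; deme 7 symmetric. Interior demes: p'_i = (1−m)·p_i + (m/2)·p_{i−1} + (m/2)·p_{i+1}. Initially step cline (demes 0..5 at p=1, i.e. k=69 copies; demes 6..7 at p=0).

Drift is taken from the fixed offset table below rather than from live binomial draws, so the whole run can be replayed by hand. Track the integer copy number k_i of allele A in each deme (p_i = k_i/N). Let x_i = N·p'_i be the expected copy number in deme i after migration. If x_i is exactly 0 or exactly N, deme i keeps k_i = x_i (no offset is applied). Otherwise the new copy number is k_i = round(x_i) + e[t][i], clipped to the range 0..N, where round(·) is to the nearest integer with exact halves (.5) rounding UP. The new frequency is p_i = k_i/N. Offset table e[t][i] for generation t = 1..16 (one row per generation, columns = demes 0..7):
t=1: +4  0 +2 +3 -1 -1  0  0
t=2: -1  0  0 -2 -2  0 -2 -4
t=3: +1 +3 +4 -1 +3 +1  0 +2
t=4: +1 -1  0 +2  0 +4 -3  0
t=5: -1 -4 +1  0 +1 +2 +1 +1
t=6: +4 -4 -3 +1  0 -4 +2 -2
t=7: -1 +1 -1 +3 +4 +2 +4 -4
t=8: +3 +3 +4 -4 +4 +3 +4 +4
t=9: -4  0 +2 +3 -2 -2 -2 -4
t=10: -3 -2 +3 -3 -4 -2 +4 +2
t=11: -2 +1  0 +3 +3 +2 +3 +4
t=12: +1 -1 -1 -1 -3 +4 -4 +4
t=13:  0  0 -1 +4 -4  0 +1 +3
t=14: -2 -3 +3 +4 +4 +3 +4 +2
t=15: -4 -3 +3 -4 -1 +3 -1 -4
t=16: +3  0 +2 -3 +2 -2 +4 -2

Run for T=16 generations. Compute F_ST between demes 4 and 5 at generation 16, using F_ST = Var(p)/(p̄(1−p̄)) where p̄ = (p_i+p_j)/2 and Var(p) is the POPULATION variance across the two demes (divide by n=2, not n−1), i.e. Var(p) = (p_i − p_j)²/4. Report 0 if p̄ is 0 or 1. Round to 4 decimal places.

t=0: k=[69 69 69 69 69 69 0 0]
t=1: x=[69.0000 69.0000 69.0000 69.0000 69.0000 67.2750 1.7250 0.0000] k=[69 69 69 69 69 66 2 0]
t=2: x=[69.0000 69.0000 69.0000 69.0000 68.9250 64.4750 3.5500 0.0500] k=[69 69 69 69 67 64 2 0]
t=3: x=[69.0000 69.0000 69.0000 68.9500 66.9750 62.5250 3.5000 0.0500] k=[69 69 69 68 69 64 4 2]
t=4: x=[69.0000 69.0000 68.9750 68.0500 68.8500 62.6250 5.4500 2.0500] k=[69 69 69 69 69 67 2 2]
t=5: x=[69.0000 69.0000 69.0000 69.0000 68.9500 65.4250 3.6250 2.0000] k=[69 69 69 69 69 67 5 3]
t=6: x=[69.0000 69.0000 69.0000 69.0000 68.9500 65.5000 6.5000 3.0500] k=[69 69 69 69 69 62 9 1]
t=7: x=[69.0000 69.0000 69.0000 69.0000 68.8250 60.8500 10.1250 1.2000] k=[69 69 69 69 69 63 14 0]
t=8: x=[69.0000 69.0000 69.0000 69.0000 68.8500 61.9250 14.8750 0.3500] k=[69 69 69 69 69 65 19 4]
t=9: x=[69.0000 69.0000 69.0000 69.0000 68.9000 63.9500 19.7750 4.3750] k=[69 69 69 69 67 62 18 0]
t=10: x=[69.0000 69.0000 69.0000 68.9500 66.9250 61.0250 18.6500 0.4500] k=[69 69 69 66 63 59 23 2]
t=11: x=[69.0000 69.0000 68.9250 66.0000 62.9750 58.2000 23.3750 2.5250] k=[69 69 69 69 66 60 26 7]
t=12: x=[69.0000 69.0000 69.0000 68.9250 65.9250 59.3000 26.3750 7.4750] k=[69 69 69 68 63 63 22 11]
t=13: x=[69.0000 69.0000 68.9750 67.9000 63.1250 61.9750 22.7500 11.2750] k=[69 69 68 69 59 62 24 14]
t=14: x=[69.0000 68.9750 68.0500 68.7250 59.3250 60.9750 24.7000 14.2500] k=[69 66 69 69 63 64 29 16]
t=15: x=[68.9250 66.1500 68.9250 68.8500 63.1750 63.1000 29.5500 16.3250] k=[65 63 69 65 62 66 29 12]
t=16: x=[64.9500 63.2000 68.7500 65.0250 62.1750 64.9750 29.5000 12.4250] k=[68 63 69 62 64 63 34 10]

0.0007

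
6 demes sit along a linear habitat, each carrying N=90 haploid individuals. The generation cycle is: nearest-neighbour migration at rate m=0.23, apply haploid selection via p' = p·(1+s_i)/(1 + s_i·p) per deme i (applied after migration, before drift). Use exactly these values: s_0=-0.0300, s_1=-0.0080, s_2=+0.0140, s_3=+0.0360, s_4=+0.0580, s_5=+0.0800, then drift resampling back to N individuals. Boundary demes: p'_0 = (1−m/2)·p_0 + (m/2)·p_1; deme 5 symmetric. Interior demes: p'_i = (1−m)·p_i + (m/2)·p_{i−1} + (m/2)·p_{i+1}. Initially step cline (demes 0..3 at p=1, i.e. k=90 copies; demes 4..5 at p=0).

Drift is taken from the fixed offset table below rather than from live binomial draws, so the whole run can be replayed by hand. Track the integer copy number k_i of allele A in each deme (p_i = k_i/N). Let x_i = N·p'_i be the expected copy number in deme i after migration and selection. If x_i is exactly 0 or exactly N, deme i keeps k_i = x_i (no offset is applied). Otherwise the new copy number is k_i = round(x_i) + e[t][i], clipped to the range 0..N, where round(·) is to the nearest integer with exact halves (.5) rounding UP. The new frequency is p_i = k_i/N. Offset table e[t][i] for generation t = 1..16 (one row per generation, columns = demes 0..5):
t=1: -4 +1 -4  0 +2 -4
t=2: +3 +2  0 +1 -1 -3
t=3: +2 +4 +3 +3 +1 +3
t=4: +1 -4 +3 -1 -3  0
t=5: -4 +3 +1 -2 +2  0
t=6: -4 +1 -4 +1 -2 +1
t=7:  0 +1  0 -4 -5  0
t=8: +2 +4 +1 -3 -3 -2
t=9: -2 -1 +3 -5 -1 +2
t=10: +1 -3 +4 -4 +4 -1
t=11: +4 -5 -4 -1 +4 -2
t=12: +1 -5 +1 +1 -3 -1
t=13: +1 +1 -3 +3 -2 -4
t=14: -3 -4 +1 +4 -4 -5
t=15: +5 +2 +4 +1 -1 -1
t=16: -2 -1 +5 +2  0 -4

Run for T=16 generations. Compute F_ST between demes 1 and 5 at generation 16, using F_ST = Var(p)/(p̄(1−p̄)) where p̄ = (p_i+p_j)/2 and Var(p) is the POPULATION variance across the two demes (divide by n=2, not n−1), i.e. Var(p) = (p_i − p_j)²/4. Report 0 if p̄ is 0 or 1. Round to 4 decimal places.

t=0: k=[90 90 90 90 0 0]
t=1: x=[90.0000 90.0000 90.0000 79.9696 10.8777 0.0000] k=[90 90 90 80 13 0]
t=2: x=[90.0000 90.0000 88.8657 73.9175 20.0756 1.6125] k=[90 90 89 75 19 0]
t=3: x=[90.0000 89.8841 87.5385 70.7114 24.2405 2.3552] k=[90 90 90 74 25 5]
t=4: x=[90.0000 90.0000 88.1849 70.7457 29.4408 7.8332] k=[90 90 90 70 26 8]
t=5: x=[90.0000 90.0000 87.7310 67.8361 30.1089 10.7791] k=[90 90 89 66 32 11]
t=6: x=[90.0000 89.8841 86.5169 65.3727 34.6889 14.3175] k=[90 90 83 66 33 15]
t=7: x=[90.0000 89.1886 81.9525 64.8066 35.9349 18.1601] k=[90 90 82 61 31 18]
t=8: x=[90.0000 89.0727 80.6224 60.6685 34.1413 20.6960] k=[90 90 82 58 31 19]
t=9: x=[90.0000 89.0727 80.2812 58.3841 33.9080 21.6188] k=[90 88 83 53 33 24]
t=10: x=[89.7629 87.6366 80.2466 54.9100 35.4691 26.4492] k=[90 85 84 51 39 25]
t=11: x=[89.4073 85.4252 80.4395 54.1803 40.0188 28.0747] k=[90 80 76 53 44 26]
t=12: x=[88.8149 80.6227 73.9987 55.3665 44.2322 29.5776] k=[90 76 75 56 41 29]
t=13: x=[88.3411 77.4083 73.1215 57.2007 42.6077 31.9477] k=[89 78 70 60 41 28]
t=14: x=[87.6668 78.2633 69.9872 59.6801 42.9540 31.0408] k=[85 74 71 64 39 26]
t=15: x=[83.5551 74.8189 70.7512 62.6085 41.6385 28.9862] k=[89 77 75 64 41 28]
t=16: x=[87.5484 78.0671 74.1474 63.2891 43.4154 31.0408] k=[86 77 79 65 43 27]

0.3163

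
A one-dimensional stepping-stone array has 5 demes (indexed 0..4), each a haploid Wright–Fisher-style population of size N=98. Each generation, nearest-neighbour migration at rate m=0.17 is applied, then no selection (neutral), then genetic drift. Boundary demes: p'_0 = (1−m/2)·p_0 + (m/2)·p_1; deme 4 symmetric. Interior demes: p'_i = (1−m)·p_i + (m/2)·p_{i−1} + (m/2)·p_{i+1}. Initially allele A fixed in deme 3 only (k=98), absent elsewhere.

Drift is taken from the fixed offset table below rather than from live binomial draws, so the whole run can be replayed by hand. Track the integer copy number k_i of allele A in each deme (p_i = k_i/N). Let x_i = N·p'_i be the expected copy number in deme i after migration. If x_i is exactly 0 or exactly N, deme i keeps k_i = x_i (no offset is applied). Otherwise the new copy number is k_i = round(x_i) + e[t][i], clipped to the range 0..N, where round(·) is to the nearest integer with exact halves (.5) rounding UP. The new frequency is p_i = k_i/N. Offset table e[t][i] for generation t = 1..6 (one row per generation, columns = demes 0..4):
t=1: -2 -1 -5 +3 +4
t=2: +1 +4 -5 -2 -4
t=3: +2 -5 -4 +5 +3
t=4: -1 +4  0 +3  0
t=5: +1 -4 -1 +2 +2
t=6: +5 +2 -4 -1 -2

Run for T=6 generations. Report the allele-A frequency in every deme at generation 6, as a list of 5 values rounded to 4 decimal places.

[0.0714, 0.0408, 0.1122, 0.4898, 0.3163]

t=0: k=[0 0 0 98 0]
t=1: x=[0.0000 0.0000 8.3300 81.3400 8.3300] k=[0 0 3 84 12]
t=2: x=[0.0000 0.2550 9.6300 70.9950 18.1200] k=[0 4 5 69 14]
t=3: x=[0.3400 3.7450 10.3550 58.8850 18.6750] k=[2 0 6 64 22]
t=4: x=[1.8300 0.6800 10.4200 55.5000 25.5700] k=[1 5 10 59 26]
t=5: x=[1.3400 5.0850 13.7400 52.0300 28.8050] k=[2 1 13 54 31]
t=6: x=[1.9150 2.1050 15.4650 48.5600 32.9550] k=[7 4 11 48 31]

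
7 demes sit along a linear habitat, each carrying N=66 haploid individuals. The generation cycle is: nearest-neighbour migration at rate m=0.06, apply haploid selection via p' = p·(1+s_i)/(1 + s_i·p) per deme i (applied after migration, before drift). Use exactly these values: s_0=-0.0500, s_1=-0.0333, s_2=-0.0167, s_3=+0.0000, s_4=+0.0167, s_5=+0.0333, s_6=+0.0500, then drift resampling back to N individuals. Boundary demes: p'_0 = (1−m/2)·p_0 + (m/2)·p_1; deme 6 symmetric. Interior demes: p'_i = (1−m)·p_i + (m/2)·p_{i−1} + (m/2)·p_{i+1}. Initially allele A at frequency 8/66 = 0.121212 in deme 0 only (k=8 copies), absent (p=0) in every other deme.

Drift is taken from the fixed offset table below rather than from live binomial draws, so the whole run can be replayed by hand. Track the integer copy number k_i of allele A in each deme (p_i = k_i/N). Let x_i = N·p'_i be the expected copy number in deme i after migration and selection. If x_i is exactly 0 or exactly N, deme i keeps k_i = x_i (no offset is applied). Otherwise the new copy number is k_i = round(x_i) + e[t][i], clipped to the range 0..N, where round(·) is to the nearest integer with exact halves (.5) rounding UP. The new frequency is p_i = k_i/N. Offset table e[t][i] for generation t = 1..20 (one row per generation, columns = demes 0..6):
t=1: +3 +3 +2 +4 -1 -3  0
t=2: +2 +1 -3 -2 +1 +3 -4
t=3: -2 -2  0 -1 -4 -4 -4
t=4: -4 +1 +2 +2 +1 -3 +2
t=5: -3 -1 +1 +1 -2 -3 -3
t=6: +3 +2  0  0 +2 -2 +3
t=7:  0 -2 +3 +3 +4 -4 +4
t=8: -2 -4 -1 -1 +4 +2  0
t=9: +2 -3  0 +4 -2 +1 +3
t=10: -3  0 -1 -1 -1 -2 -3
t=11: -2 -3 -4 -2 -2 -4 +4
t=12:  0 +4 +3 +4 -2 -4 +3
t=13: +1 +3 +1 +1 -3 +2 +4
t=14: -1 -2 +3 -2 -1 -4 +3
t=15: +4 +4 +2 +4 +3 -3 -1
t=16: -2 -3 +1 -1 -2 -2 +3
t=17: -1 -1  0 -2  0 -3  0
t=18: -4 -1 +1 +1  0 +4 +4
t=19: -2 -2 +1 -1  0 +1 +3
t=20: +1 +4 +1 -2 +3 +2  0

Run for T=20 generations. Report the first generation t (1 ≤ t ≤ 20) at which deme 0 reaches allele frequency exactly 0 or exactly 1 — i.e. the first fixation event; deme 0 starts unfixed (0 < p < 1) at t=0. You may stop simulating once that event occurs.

5

t=0: k=[8 0 0 0 0 0 0]
t=1: x=[7.4156 0.2320 0.0000 0.0000 0.0000 0.0000 0.0000] k=[10 3 0 0 0 0 0]
t=2: x=[9.3700 3.0209 0.0885 0.0000 0.0000 0.0000 0.0000] k=[11 4 0 0 0 0 0]
t=3: x=[10.3350 3.9620 0.1180 0.0000 0.0000 0.0000 0.0000] k=[8 2 0 0 0 0 0]
t=4: x=[7.4733 2.0516 0.0590 0.0000 0.0000 0.0000 0.0000] k=[3 3 2 0 0 0 0]
t=5: x=[2.8565 2.8754 1.9381 0.0600 0.0000 0.0000 0.0000] k=[0 2 3 1 0 0 0]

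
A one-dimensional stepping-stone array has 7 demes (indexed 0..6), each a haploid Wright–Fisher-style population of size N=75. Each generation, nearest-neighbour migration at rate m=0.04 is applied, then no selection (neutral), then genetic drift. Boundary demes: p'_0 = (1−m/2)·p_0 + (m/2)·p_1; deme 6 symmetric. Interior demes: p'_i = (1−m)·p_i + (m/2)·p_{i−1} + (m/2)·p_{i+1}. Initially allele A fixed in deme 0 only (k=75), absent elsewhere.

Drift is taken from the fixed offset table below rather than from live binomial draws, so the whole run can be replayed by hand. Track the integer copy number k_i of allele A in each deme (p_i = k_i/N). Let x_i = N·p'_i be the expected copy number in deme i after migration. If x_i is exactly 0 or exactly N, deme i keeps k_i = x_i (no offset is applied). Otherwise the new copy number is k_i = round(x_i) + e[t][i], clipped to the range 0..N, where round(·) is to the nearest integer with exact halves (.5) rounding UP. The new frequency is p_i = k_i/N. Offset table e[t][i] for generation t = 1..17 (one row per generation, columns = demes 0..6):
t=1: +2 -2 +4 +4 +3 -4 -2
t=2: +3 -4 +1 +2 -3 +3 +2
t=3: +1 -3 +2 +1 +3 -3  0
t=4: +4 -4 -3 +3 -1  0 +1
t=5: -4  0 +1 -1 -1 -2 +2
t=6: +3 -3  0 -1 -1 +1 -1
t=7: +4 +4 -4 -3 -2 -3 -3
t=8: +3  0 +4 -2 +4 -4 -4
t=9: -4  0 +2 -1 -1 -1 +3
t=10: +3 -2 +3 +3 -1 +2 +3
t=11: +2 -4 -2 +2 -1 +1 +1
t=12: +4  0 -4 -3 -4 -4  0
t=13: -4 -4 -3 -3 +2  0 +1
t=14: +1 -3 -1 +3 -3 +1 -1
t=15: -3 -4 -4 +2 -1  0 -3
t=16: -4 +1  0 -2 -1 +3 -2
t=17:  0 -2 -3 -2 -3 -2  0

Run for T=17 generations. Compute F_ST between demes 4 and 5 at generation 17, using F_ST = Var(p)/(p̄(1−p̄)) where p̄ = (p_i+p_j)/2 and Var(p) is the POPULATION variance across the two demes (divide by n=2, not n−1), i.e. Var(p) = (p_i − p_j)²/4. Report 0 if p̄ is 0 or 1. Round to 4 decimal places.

t=0: k=[75 0 0 0 0 0 0]
t=1: x=[73.5000 1.5000 0.0000 0.0000 0.0000 0.0000 0.0000] k=[75 0 0 0 0 0 0]
t=2: x=[73.5000 1.5000 0.0000 0.0000 0.0000 0.0000 0.0000] k=[75 0 0 0 0 0 0]
t=3: x=[73.5000 1.5000 0.0000 0.0000 0.0000 0.0000 0.0000] k=[75 0 0 0 0 0 0]
t=4: x=[73.5000 1.5000 0.0000 0.0000 0.0000 0.0000 0.0000] k=[75 0 0 0 0 0 0]
t=5: x=[73.5000 1.5000 0.0000 0.0000 0.0000 0.0000 0.0000] k=[70 2 0 0 0 0 0]
t=6: x=[68.6400 3.3200 0.0400 0.0000 0.0000 0.0000 0.0000] k=[72 0 0 0 0 0 0]
t=7: x=[70.5600 1.4400 0.0000 0.0000 0.0000 0.0000 0.0000] k=[75 5 0 0 0 0 0]
t=8: x=[73.6000 6.3000 0.1000 0.0000 0.0000 0.0000 0.0000] k=[75 6 4 0 0 0 0]
t=9: x=[73.6200 7.3400 3.9600 0.0800 0.0000 0.0000 0.0000] k=[70 7 6 0 0 0 0]
t=10: x=[68.7400 8.2400 5.9000 0.1200 0.0000 0.0000 0.0000] k=[72 6 9 3 0 0 0]
t=11: x=[70.6800 7.3800 8.8200 3.0600 0.0600 0.0000 0.0000] k=[73 3 7 5 0 0 0]
t=12: x=[71.6000 4.4800 6.8800 4.9400 0.1000 0.0000 0.0000] k=[75 4 3 2 0 0 0]
t=13: x=[73.5800 5.4000 3.0000 1.9800 0.0400 0.0000 0.0000] k=[70 1 0 0 2 0 0]
t=14: x=[68.6200 2.3600 0.0200 0.0400 1.9200 0.0400 0.0000] k=[70 0 0 3 0 1 0]
t=15: x=[68.6000 1.4000 0.0600 2.8800 0.0800 0.9600 0.0200] k=[66 0 0 5 0 1 0]
t=16: x=[64.6800 1.3200 0.1000 4.8000 0.1200 0.9600 0.0200] k=[61 2 0 3 0 4 0]
t=17: x=[59.8200 3.1400 0.1000 2.8800 0.1400 3.8400 0.0800] k=[60 1 0 1 0 2 0]

0.0135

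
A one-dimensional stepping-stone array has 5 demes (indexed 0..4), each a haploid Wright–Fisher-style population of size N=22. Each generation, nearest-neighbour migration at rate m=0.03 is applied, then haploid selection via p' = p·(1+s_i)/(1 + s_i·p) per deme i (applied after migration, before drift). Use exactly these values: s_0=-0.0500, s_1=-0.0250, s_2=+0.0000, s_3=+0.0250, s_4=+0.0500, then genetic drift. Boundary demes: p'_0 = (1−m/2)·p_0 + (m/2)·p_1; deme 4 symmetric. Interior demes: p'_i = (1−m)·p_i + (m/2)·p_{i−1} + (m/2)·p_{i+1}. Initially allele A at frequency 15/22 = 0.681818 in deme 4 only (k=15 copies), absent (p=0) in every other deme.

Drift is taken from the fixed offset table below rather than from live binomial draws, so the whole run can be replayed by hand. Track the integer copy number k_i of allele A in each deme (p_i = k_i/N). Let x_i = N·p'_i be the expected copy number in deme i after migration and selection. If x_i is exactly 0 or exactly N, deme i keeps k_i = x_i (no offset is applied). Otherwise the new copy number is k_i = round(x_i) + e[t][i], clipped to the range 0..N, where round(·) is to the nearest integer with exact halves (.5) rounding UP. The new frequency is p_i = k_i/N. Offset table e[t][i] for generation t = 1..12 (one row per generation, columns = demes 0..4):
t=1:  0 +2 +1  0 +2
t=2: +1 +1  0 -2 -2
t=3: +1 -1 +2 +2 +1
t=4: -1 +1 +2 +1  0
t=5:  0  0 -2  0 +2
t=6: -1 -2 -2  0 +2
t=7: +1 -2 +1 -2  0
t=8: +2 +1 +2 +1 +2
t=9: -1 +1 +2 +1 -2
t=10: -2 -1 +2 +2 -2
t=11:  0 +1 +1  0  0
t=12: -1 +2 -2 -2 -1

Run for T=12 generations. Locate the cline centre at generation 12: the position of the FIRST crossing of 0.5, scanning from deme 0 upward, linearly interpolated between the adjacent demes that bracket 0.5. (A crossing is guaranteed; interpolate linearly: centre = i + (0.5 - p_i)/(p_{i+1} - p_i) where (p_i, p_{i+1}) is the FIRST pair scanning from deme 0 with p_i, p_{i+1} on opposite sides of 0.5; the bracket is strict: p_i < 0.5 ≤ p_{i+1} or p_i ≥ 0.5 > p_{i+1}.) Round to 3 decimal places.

t=0: k=[0 0 0 0 15]
t=1: x=[0.0000 0.0000 0.0000 0.2306 15.0097] k=[0 0 0 0 17]
t=2: x=[0.0000 0.0000 0.0000 0.2613 16.9377] k=[0 0 0 0 15]
t=3: x=[0.0000 0.0000 0.0000 0.2306 15.0097] k=[0 0 0 2 16]
t=4: x=[0.0000 0.0000 0.0300 2.2290 16.0051] k=[0 0 2 3 16]
t=5: x=[0.0000 0.0293 1.9850 3.2478 16.0198] k=[0 0 0 3 18]
t=6: x=[0.0000 0.0000 0.0450 3.2478 17.9391] k=[0 0 0 3 20]
t=7: x=[0.0000 0.0000 0.0450 3.2783 19.8418] k=[0 0 1 1 20]
t=8: x=[0.0000 0.0146 0.9850 1.3152 19.8130] k=[0 1 3 2 22]
t=9: x=[0.0143 0.9908 2.9550 2.3666 21.7141] k=[0 2 5 3 20]
t=10: x=[0.0285 1.9691 4.9250 3.3546 19.8418] k=[0 1 7 5 18]
t=11: x=[0.0143 1.0494 6.8800 5.3240 17.9682] k=[0 2 8 5 18]
t=12: x=[0.0285 2.0132 7.8650 5.3392 17.9682] k=[0 4 6 3 17]

3.571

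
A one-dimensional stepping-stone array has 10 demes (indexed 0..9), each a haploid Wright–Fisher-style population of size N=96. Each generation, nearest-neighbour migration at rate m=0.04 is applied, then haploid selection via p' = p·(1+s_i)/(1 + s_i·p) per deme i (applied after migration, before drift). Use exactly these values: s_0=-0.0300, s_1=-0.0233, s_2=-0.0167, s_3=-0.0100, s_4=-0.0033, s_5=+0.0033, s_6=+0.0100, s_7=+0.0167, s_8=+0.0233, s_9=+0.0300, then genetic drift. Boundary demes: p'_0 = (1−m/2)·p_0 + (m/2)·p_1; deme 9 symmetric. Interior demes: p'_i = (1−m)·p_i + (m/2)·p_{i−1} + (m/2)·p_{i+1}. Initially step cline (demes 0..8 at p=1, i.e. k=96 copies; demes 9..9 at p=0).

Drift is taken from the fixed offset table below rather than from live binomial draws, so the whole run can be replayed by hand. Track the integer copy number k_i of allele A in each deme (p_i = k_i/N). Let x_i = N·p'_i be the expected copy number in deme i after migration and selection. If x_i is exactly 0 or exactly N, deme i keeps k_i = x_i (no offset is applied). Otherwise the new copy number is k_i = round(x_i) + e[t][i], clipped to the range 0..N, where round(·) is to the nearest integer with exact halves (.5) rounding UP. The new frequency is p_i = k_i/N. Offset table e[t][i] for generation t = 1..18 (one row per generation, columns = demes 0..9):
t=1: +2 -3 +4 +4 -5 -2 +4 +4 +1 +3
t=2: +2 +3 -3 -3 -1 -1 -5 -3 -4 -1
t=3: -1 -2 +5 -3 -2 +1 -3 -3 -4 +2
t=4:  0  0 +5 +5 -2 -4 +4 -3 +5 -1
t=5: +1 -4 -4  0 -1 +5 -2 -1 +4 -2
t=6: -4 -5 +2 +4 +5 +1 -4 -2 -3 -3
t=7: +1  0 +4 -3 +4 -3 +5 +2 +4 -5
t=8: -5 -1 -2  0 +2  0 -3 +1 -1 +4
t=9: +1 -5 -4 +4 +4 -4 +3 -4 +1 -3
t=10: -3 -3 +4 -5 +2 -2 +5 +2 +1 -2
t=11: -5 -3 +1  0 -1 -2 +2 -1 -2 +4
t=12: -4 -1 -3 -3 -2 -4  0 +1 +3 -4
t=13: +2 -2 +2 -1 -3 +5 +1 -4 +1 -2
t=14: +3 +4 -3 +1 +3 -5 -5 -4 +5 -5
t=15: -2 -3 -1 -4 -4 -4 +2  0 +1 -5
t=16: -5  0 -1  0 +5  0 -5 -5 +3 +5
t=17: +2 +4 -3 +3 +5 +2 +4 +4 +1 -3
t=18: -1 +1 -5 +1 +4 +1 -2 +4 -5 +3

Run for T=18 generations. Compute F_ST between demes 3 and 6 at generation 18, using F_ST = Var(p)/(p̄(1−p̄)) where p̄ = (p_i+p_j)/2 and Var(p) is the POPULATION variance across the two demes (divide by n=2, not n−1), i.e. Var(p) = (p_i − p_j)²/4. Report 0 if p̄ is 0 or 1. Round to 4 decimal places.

0.0088

t=0: k=[96 96 96 96 96 96 96 96 96 0]
t=1: x=[96.0000 96.0000 96.0000 96.0000 96.0000 96.0000 96.0000 96.0000 94.1229 1.9764] k=[96 96 96 96 96 96 96 96 95 5]
t=2: x=[96.0000 96.0000 96.0000 96.0000 96.0000 96.0000 96.0000 95.9803 93.2815 6.9891] k=[96 96 96 96 96 96 96 93 89 6]
t=3: x=[96.0000 96.0000 96.0000 96.0000 96.0000 96.0000 95.9406 93.0281 87.5983 7.8710] k=[96 96 96 96 96 96 93 90 84 10]
t=4: x=[96.0000 96.0000 96.0000 96.0000 96.0000 95.9402 93.0288 90.0334 82.9027 11.7821] k=[96 96 96 96 96 92 96 87 88 11]
t=5: x=[96.0000 96.0000 96.0000 96.0000 95.9197 92.1721 95.7426 87.3315 86.6364 12.8658] k=[96 96 96 96 95 96 94 86 91 11]
t=6: x=[96.0000 96.0000 96.0000 95.9798 95.0369 95.9402 93.9005 86.4040 89.4421 12.9271] k=[96 96 96 96 96 96 90 84 86 10]
t=7: x=[96.0000 96.0000 96.0000 96.0000 96.0000 95.8804 90.0557 84.3308 84.6722 11.8230] k=[96 96 96 96 96 93 95 86 89 7]
t=8: x=[96.0000 96.0000 96.0000 96.0000 95.9398 93.1093 94.7919 86.3843 87.4805 8.8752] k=[96 96 96 96 96 93 92 87 86 13]
t=9: x=[96.0000 96.0000 96.0000 96.0000 95.9398 93.0494 91.9587 87.2131 84.7901 14.8268] k=[96 96 96 96 96 89 95 83 86 12]
t=10: x=[96.0000 96.0000 96.0000 96.0000 95.8595 89.2806 94.6533 83.4814 84.6918 13.8262] k=[96 96 96 96 96 87 96 85 86 12]
t=11: x=[96.0000 96.0000 96.0000 96.0000 95.8194 87.3859 95.6039 85.3972 84.7311 13.8262] k=[96 96 96 96 95 85 96 84 83 18]
t=12: x=[96.0000 96.0000 96.0000 95.9798 94.8161 85.4510 95.5445 84.3901 81.9977 19.7598] k=[96 96 96 93 93 81 96 85 85 16]
t=13: x=[96.0000 96.0000 95.9390 93.0312 92.7496 81.5804 95.4851 85.3775 83.8663 17.8047] k=[96 96 96 92 90 87 96 81 85 16]
t=14: x=[96.0000 96.0000 95.9186 92.0017 89.9613 87.2662 95.5247 81.5841 83.7876 17.8047] k=[96 96 93 93 93 82 91 78 89 13]
t=15: x=[96.0000 95.9386 93.0116 92.9707 92.7697 82.4384 90.6108 78.7160 87.4413 14.8880] k=[96 93 92 89 89 78 93 79 88 10]
t=16: x=[95.9381 92.9716 91.8943 88.9950 88.7579 78.5671 92.4541 79.6855 86.4597 11.8639] k=[91 93 91 89 94 79 87 75 89 17]
t=17: x=[90.8948 92.8489 90.9196 89.0757 93.5923 79.5051 86.6840 75.7856 87.4609 18.8844] k=[93 96 88 92 96 82 91 80 88 16]
t=18: x=[92.9719 95.7748 88.1190 91.9613 95.6388 82.4983 90.6505 80.5954 86.5972 17.8658] k=[92 96 83 93 96 83 89 85 82 21]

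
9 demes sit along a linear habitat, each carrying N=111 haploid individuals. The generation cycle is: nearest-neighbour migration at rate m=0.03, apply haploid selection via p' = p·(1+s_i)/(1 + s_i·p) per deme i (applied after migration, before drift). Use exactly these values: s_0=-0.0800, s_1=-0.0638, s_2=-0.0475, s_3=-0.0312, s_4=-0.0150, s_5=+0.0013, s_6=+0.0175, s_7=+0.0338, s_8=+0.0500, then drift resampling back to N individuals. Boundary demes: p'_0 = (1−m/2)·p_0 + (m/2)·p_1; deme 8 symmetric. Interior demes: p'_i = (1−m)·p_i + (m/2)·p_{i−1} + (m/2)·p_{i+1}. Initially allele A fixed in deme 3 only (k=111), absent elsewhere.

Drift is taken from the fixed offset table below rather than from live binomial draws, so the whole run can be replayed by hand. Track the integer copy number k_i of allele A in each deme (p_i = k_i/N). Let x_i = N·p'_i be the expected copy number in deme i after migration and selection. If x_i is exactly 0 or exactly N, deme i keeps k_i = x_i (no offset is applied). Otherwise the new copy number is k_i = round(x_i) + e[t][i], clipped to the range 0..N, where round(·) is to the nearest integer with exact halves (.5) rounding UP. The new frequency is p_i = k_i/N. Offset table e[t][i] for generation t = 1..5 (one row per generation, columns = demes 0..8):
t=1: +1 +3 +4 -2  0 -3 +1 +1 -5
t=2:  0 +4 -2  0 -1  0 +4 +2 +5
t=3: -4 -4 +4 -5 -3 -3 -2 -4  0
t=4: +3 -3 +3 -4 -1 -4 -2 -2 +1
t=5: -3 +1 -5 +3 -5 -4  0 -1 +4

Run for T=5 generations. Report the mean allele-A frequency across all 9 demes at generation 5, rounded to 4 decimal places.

t=0: k=[0 0 0 111 0 0 0 0 0]
t=1: x=[0.0000 0.0000 1.5870 107.5661 1.6404 0.0000 0.0000 0.0000 0.0000] k=[0 0 6 106 2 0 0 0 0]
t=2: x=[0.0000 0.0843 7.0805 102.6998 3.4787 0.0300 0.0000 0.0000 0.0000] k=[0 4 5 103 2 0 0 0 0]
t=3: x=[0.0552 3.7111 6.1654 99.6973 3.4343 0.0300 0.0000 0.0000 0.0000] k=[0 0 10 95 0 0 0 0 0]
t=4: x=[0.0000 0.1404 10.6473 91.8019 1.4039 0.0000 0.0000 0.0000 0.0000] k=[0 0 14 88 0 0 0 0 0]
t=5: x=[0.0000 0.1966 14.2833 84.9433 1.3004 0.0000 0.0000 0.0000 0.0000] k=[0 1 9 88 0 0 0 0 0]

0.0981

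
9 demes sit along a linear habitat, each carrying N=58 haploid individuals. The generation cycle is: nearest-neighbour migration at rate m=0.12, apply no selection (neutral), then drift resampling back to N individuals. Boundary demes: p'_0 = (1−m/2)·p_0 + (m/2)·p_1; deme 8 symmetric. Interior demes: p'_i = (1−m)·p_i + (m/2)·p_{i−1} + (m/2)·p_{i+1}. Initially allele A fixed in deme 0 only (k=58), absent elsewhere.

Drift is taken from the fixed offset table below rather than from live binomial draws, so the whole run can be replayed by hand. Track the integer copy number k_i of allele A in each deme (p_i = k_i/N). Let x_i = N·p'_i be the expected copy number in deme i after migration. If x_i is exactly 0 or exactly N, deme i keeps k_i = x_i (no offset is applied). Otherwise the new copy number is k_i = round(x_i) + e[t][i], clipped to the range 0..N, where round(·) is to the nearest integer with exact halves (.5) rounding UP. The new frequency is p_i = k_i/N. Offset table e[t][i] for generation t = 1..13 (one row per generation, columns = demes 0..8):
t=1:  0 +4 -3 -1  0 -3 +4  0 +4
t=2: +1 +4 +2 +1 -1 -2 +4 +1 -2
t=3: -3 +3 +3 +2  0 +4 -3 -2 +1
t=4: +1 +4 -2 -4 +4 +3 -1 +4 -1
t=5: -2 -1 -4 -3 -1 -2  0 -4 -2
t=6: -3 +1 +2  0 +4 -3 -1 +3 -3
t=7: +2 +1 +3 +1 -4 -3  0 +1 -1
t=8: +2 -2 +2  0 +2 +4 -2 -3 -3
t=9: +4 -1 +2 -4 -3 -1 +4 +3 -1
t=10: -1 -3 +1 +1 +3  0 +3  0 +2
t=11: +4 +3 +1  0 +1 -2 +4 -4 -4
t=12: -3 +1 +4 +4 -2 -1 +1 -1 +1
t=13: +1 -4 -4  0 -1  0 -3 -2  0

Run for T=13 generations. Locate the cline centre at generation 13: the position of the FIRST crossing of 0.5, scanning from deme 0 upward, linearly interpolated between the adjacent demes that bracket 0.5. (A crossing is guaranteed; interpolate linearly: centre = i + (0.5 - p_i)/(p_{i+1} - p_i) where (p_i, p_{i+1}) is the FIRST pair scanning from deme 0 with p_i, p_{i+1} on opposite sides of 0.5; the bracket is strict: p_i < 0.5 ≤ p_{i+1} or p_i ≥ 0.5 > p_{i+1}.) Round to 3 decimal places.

t=0: k=[58 0 0 0 0 0 0 0 0]
t=1: x=[54.5200 3.4800 0.0000 0.0000 0.0000 0.0000 0.0000 0.0000 0.0000] k=[55 7 0 0 0 0 0 0 0]
t=2: x=[52.1200 9.4600 0.4200 0.0000 0.0000 0.0000 0.0000 0.0000 0.0000] k=[53 13 2 0 0 0 0 0 0]
t=3: x=[50.6000 14.7400 2.5400 0.1200 0.0000 0.0000 0.0000 0.0000 0.0000] k=[48 18 6 2 0 0 0 0 0]
t=4: x=[46.2000 19.0800 6.4800 2.1200 0.1200 0.0000 0.0000 0.0000 0.0000] k=[47 23 4 0 4 0 0 0 0]
t=5: x=[45.5600 23.3000 4.9000 0.4800 3.5200 0.2400 0.0000 0.0000 0.0000] k=[44 22 1 0 3 0 0 0 0]
t=6: x=[42.6800 22.0600 2.2000 0.2400 2.6400 0.1800 0.0000 0.0000 0.0000] k=[40 23 4 0 7 0 0 0 0]
t=7: x=[38.9800 22.8800 4.9000 0.6600 6.1600 0.4200 0.0000 0.0000 0.0000] k=[41 24 8 2 2 0 0 0 0]
t=8: x=[39.9800 24.0600 8.6000 2.3600 1.8800 0.1200 0.0000 0.0000 0.0000] k=[42 22 11 2 4 4 0 0 0]
t=9: x=[40.8000 22.5400 11.1200 2.6600 3.8800 3.7600 0.2400 0.0000 0.0000] k=[45 22 13 0 1 3 4 0 0]
t=10: x=[43.6200 22.8400 12.7600 0.8400 1.0600 2.9400 3.7000 0.2400 0.0000] k=[43 20 14 2 4 3 7 0 0]
t=11: x=[41.6200 21.0200 13.6400 2.8400 3.8200 3.3000 6.3400 0.4200 0.0000] k=[46 24 15 3 5 1 10 0 0]
t=12: x=[44.6800 24.7800 14.8200 3.8400 4.6400 1.7800 8.8600 0.6000 0.0000] k=[42 26 19 8 3 1 10 0 0]
t=13: x=[41.0400 26.5400 18.7600 8.3600 3.1800 1.6600 8.8600 0.6000 0.0000] k=[42 23 15 8 2 2 6 0 0]

0.684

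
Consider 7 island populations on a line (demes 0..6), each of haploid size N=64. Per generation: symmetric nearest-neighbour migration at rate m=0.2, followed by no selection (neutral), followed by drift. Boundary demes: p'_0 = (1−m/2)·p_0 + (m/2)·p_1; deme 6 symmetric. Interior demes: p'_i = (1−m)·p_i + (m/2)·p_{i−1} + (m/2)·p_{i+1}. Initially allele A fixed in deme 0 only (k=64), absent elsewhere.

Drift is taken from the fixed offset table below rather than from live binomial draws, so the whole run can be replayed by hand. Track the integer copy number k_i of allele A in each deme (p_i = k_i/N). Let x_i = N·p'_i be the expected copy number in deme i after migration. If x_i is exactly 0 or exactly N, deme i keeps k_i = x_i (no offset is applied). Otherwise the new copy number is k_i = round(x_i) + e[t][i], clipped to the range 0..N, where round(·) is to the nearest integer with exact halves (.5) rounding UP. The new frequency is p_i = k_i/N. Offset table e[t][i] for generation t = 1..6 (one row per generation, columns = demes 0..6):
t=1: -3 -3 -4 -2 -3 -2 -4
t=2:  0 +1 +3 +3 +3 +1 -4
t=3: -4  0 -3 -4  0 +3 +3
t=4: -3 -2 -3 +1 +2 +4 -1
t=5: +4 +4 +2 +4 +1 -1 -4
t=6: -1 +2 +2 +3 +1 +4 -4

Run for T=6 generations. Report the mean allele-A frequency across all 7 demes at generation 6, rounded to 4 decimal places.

t=0: k=[64 0 0 0 0 0 0]
t=1: x=[57.6000 6.4000 0.0000 0.0000 0.0000 0.0000 0.0000] k=[55 3 0 0 0 0 0]
t=2: x=[49.8000 7.9000 0.3000 0.0000 0.0000 0.0000 0.0000] k=[50 9 3 0 0 0 0]
t=3: x=[45.9000 12.5000 3.3000 0.3000 0.0000 0.0000 0.0000] k=[42 13 0 0 0 0 0]
t=4: x=[39.1000 14.6000 1.3000 0.0000 0.0000 0.0000 0.0000] k=[36 13 0 0 0 0 0]
t=5: x=[33.7000 14.0000 1.3000 0.0000 0.0000 0.0000 0.0000] k=[38 18 3 0 0 0 0]
t=6: x=[36.0000 18.5000 4.2000 0.3000 0.0000 0.0000 0.0000] k=[35 21 6 3 0 0 0]

0.1451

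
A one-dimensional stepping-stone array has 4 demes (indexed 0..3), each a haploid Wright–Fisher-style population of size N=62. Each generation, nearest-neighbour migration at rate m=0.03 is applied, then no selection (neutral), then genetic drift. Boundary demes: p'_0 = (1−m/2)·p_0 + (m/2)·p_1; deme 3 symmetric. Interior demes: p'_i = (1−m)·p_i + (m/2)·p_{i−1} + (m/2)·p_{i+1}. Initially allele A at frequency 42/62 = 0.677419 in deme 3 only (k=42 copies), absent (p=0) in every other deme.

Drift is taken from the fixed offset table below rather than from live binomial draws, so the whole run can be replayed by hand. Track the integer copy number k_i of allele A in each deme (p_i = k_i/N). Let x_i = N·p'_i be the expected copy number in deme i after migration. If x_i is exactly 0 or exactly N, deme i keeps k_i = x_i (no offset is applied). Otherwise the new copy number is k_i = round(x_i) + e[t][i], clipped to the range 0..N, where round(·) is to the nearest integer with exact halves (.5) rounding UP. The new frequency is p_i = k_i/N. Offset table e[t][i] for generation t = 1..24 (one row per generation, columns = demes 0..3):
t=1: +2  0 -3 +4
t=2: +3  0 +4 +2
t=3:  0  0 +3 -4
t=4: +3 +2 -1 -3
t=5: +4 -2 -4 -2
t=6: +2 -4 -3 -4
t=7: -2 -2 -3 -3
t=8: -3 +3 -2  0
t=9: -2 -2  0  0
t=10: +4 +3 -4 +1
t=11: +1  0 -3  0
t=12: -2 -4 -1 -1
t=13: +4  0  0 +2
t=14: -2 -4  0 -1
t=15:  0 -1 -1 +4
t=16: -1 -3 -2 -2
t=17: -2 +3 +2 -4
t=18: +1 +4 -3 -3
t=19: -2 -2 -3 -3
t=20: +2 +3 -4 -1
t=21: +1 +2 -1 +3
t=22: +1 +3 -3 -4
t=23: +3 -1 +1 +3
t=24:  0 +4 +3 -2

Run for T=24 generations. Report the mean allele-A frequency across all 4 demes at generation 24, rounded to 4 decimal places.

0.1935

t=0: k=[0 0 0 42]
t=1: x=[0.0000 0.0000 0.6300 41.3700] k=[0 0 0 45]
t=2: x=[0.0000 0.0000 0.6750 44.3250] k=[0 0 5 46]
t=3: x=[0.0000 0.0750 5.5400 45.3850] k=[0 0 9 41]
t=4: x=[0.0000 0.1350 9.3450 40.5200] k=[0 2 8 38]
t=5: x=[0.0300 2.0600 8.3600 37.5500] k=[4 0 4 36]
t=6: x=[3.9400 0.1200 4.4200 35.5200] k=[6 0 1 32]
t=7: x=[5.9100 0.1050 1.4500 31.5350] k=[4 0 0 29]
t=8: x=[3.9400 0.0600 0.4350 28.5650] k=[1 3 0 29]
t=9: x=[1.0300 2.9250 0.4800 28.5650] k=[0 1 0 29]
t=10: x=[0.0150 0.9700 0.4500 28.5650] k=[4 4 0 30]
t=11: x=[4.0000 3.9400 0.5100 29.5500] k=[5 4 0 30]
t=12: x=[4.9850 3.9550 0.5100 29.5500] k=[3 0 0 29]
t=13: x=[2.9550 0.0450 0.4350 28.5650] k=[7 0 0 31]
t=14: x=[6.8950 0.1050 0.4650 30.5350] k=[5 0 0 30]
t=15: x=[4.9250 0.0750 0.4500 29.5500] k=[5 0 0 34]
t=16: x=[4.9250 0.0750 0.5100 33.4900] k=[4 0 0 31]
t=17: x=[3.9400 0.0600 0.4650 30.5350] k=[2 3 2 27]
t=18: x=[2.0150 2.9700 2.3900 26.6250] k=[3 7 0 24]
t=19: x=[3.0600 6.8350 0.4650 23.6400] k=[1 5 0 21]
t=20: x=[1.0600 4.8650 0.3900 20.6850] k=[3 8 0 20]
t=21: x=[3.0750 7.8050 0.4200 19.7000] k=[4 10 0 23]
t=22: x=[4.0900 9.7600 0.4950 22.6550] k=[5 13 0 19]
t=23: x=[5.1200 12.6850 0.4800 18.7150] k=[8 12 1 22]
t=24: x=[8.0600 11.7750 1.4800 21.6850] k=[8 16 4 20]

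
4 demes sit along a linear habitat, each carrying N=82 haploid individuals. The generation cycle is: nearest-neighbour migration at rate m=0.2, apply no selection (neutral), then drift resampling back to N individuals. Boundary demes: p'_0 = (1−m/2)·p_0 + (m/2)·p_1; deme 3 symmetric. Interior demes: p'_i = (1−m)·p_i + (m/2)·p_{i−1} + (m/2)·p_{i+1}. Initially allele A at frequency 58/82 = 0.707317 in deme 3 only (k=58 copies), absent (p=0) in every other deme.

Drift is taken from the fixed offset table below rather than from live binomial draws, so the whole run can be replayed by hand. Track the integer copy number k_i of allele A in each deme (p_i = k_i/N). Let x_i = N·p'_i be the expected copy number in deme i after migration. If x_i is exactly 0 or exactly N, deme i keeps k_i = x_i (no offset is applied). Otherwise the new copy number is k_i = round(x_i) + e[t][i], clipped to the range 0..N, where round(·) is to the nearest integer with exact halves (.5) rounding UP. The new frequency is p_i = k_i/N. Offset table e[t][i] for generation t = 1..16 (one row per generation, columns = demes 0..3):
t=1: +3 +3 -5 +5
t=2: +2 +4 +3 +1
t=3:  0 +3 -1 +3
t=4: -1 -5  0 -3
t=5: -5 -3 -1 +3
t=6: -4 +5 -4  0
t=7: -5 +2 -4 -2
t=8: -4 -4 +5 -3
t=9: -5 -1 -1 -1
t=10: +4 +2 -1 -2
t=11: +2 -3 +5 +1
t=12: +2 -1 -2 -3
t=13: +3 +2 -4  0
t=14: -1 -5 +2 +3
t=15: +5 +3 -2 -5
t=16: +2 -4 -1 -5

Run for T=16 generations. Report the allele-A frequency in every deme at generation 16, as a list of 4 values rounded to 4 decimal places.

[0.2073, 0.0854, 0.1585, 0.1707]

t=0: k=[0 0 0 58]
t=1: x=[0.0000 0.0000 5.8000 52.2000] k=[0 0 1 57]
t=2: x=[0.0000 0.1000 6.5000 51.4000] k=[0 4 10 52]
t=3: x=[0.4000 4.2000 13.6000 47.8000] k=[0 7 13 51]
t=4: x=[0.7000 6.9000 16.2000 47.2000] k=[0 2 16 44]
t=5: x=[0.2000 3.2000 17.4000 41.2000] k=[0 0 16 44]
t=6: x=[0.0000 1.6000 17.2000 41.2000] k=[0 7 13 41]
t=7: x=[0.7000 6.9000 15.2000 38.2000] k=[0 9 11 36]
t=8: x=[0.9000 8.3000 13.3000 33.5000] k=[0 4 18 31]
t=9: x=[0.4000 5.0000 17.9000 29.7000] k=[0 4 17 29]
t=10: x=[0.4000 4.9000 16.9000 27.8000] k=[4 7 16 26]
t=11: x=[4.3000 7.6000 16.1000 25.0000] k=[6 5 21 26]
t=12: x=[5.9000 6.7000 19.9000 25.5000] k=[8 6 18 23]
t=13: x=[7.8000 7.4000 17.3000 22.5000] k=[11 9 13 23]
t=14: x=[10.8000 9.6000 13.6000 22.0000] k=[10 5 16 25]
t=15: x=[9.5000 6.6000 15.8000 24.1000] k=[15 10 14 19]
t=16: x=[14.5000 10.9000 14.1000 18.5000] k=[17 7 13 14]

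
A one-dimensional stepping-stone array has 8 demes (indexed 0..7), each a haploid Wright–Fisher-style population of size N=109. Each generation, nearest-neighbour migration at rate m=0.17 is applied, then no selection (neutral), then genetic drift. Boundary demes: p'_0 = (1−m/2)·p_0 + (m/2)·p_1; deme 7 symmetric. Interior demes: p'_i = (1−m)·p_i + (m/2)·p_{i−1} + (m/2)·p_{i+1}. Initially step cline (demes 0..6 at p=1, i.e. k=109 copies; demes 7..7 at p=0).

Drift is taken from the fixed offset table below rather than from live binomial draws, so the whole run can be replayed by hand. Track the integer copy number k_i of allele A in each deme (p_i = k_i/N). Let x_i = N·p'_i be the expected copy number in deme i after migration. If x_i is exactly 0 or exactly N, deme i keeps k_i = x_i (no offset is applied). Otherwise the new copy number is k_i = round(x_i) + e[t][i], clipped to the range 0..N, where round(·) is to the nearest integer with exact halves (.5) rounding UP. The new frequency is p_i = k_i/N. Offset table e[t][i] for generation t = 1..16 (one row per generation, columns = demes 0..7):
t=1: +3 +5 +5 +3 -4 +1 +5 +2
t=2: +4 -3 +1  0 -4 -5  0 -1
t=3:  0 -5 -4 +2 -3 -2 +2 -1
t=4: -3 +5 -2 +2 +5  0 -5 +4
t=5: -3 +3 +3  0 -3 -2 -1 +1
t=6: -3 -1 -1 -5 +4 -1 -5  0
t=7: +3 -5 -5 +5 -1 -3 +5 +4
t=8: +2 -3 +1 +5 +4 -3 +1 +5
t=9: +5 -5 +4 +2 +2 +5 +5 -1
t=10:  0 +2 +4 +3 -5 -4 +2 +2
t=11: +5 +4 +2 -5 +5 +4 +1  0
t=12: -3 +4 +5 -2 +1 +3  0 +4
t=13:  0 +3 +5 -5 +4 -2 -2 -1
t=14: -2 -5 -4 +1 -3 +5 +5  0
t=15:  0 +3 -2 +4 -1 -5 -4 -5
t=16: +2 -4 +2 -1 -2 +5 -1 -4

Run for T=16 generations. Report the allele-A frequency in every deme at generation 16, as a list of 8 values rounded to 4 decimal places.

t=0: k=[109 109 109 109 109 109 109 0]
t=1: x=[109.0000 109.0000 109.0000 109.0000 109.0000 109.0000 99.7350 9.2650] k=[109 109 109 109 109 109 105 11]
t=2: x=[109.0000 109.0000 109.0000 109.0000 109.0000 108.6600 97.3500 18.9900] k=[109 109 109 109 109 104 97 18]
t=3: x=[109.0000 109.0000 109.0000 109.0000 108.5750 103.8300 90.8800 24.7150] k=[109 109 109 109 106 102 93 24]
t=4: x=[109.0000 109.0000 109.0000 108.7450 105.9150 101.5750 87.9000 29.8650] k=[109 109 109 109 109 102 83 34]
t=5: x=[109.0000 109.0000 109.0000 109.0000 108.4050 100.9800 80.4500 38.1650] k=[109 109 109 109 105 99 79 39]
t=6: x=[109.0000 109.0000 109.0000 108.6600 104.8300 97.8100 77.3000 42.4000] k=[109 109 109 104 109 97 72 42]
t=7: x=[109.0000 109.0000 108.5750 104.8500 107.5550 95.8950 71.5750 44.5500] k=[109 109 104 109 107 93 77 49]
t=8: x=[109.0000 108.5750 104.8500 108.4050 105.9800 92.8300 75.9800 51.3800] k=[109 106 106 109 109 90 77 56]
t=9: x=[108.7450 106.2550 106.2550 108.7450 107.3850 90.5100 76.3200 57.7850] k=[109 101 109 109 109 96 81 57]
t=10: x=[108.3200 102.3600 108.3200 109.0000 107.8950 95.8300 80.2350 59.0400] k=[108 104 109 109 103 92 82 61]
t=11: x=[107.6600 104.7650 108.5750 108.4900 102.5750 92.0850 81.0650 62.7850] k=[109 109 109 103 108 96 82 63]
t=12: x=[109.0000 109.0000 108.4900 103.9350 106.5550 95.8300 81.5750 64.6150] k=[109 109 109 102 108 99 82 69]
t=13: x=[109.0000 109.0000 108.4050 103.1050 106.7250 98.3200 82.3400 70.1050] k=[109 109 109 98 109 96 80 69]
t=14: x=[109.0000 109.0000 108.0650 99.8700 106.9600 95.7450 80.4250 69.9350] k=[109 109 104 101 104 101 85 70]
t=15: x=[109.0000 108.5750 104.1700 101.5100 103.4900 99.8950 85.0850 71.2750] k=[109 109 102 106 102 95 81 66]
t=16: x=[109.0000 108.4050 102.9350 105.3200 101.7450 94.4050 80.9150 67.2750] k=[109 104 105 104 100 99 80 63]

[1.0000, 0.9541, 0.9633, 0.9541, 0.9174, 0.9083, 0.7339, 0.5780]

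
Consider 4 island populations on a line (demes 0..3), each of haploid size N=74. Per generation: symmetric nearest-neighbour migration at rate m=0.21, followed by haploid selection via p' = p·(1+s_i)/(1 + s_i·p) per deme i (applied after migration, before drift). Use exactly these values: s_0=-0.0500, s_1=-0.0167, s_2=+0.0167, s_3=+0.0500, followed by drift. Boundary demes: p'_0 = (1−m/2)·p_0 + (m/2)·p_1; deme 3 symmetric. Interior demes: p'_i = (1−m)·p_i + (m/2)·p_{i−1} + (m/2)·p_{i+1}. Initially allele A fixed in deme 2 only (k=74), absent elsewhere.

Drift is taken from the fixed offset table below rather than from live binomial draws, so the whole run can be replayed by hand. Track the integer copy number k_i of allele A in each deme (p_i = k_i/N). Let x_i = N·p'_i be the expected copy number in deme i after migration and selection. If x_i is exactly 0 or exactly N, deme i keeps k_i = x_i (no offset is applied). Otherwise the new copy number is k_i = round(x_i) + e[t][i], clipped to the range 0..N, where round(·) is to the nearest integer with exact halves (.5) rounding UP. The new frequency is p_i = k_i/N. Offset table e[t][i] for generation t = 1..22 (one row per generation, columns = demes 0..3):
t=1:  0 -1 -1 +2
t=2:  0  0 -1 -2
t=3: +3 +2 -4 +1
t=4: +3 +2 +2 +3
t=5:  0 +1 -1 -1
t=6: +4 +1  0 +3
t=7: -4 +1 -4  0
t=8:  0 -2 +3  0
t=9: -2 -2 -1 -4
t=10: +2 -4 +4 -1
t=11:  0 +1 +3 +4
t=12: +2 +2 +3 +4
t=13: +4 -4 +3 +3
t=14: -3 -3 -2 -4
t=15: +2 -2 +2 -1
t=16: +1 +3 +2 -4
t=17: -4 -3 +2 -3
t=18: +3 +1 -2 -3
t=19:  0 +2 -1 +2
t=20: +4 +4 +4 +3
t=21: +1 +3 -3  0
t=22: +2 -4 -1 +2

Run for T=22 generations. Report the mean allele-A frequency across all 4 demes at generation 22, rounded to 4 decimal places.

0.3818

t=0: k=[0 0 74 0]
t=1: x=[0.0000 7.6537 58.6623 8.1159] k=[0 7 58 10]
t=2: x=[0.6986 11.4560 47.8856 15.6331] k=[1 11 47 14]
t=3: x=[1.9502 13.5427 40.0595 18.1244] k=[5 16 36 19]
t=4: x=[5.8717 16.7260 32.4164 21.5220] k=[9 19 34 25]
t=5: x=[9.6128 19.2839 31.7799 26.7729] k=[10 20 31 26]
t=6: x=[10.5765 19.8594 29.6137 27.3609] k=[15 21 30 30]
t=7: x=[15.0070 21.0603 29.3478 30.8742] k=[11 22 25 31]
t=8: x=[11.6429 20.9065 25.5916 31.2473] k=[12 19 29 31]
t=9: x=[12.2033 19.0756 28.4495 31.6706] k=[10 17 27 28]
t=10: x=[10.2728 17.0926 26.3353 28.7479] k=[12 13 30 28]
t=11: x=[11.5946 14.4828 28.2939 29.0665] k=[12 15 31 33]
t=12: x=[11.7974 16.1514 29.8244 33.6832] k=[14 18 33 38]
t=13: x=[13.8338 18.9169 32.2510 38.3770] k=[18 15 35 41]
t=14: x=[17.0039 17.1917 33.8339 41.2630] k=[14 14 32 37]
t=15: x=[13.4270 15.6809 30.9327 37.3776] k=[15 14 33 36]
t=16: x=[14.2941 15.8889 31.6196 36.5871] k=[15 19 34 33]
t=17: x=[14.8032 19.9090 32.6218 33.9997] k=[11 17 35 31]
t=18: x=[11.1360 18.0294 32.9925 32.3052] k=[14 19 31 29]
t=19: x=[13.9355 19.4922 29.8244 30.0769] k=[14 21 29 32]
t=20: x=[14.1390 20.8519 28.7657 32.5719] k=[18 25 33 36]
t=21: x=[18.0264 24.8264 32.7771 36.5871] k=[19 28 30 37]
t=22: x=[19.2066 26.9757 30.8224 37.1675] k=[21 23 30 39]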